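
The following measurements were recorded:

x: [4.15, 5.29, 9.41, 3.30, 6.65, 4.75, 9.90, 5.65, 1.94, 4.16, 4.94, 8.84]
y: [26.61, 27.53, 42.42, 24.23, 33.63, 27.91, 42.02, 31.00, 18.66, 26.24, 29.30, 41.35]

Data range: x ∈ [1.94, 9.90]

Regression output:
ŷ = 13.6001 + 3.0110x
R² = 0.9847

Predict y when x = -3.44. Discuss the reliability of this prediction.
ŷ = 3.2423 (extrapolation — x = -3.44 lies outside [1.94, 9.90], so reliability is low).

Prediction calculation:
ŷ = 13.6001 + 3.0110 × (-3.44)
ŷ = 3.2423

Reliability:
- Data range: x ∈ [1.94, 9.90]
- Prediction point: x = -3.44 is 5.38 units below the observed range → this is EXTRAPOLATION, not interpolation

Why that matters here:
- The standard error of prediction grows with (x − x̄)², and x = -3.44 is far from x̄ = 5.75
- Real relationships often flatten, saturate, or turn nonlinear at extremes

The R² = 0.9847 only validates the fit within [1.94, 9.90]; treat ŷ = 3.2423 with caution.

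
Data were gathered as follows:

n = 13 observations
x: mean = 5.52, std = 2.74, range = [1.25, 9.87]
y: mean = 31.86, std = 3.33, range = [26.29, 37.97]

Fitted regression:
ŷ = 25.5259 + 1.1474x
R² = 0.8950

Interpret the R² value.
About 89.50% of the variability in y is accounted for by the regression on x (R² = 0.8950) — a strong linear fit.

R² = 1 − SS_res/SS_tot compares the residual scatter to the total scatter of y about its mean.

Here R² = 0.8950:
- Explained: 89.50% of the variation in y
- Unexplained (residual): 100% − 89.50% = 10.50%
- Rule of thumb (below 0.3 weak; 0.3 to below 0.7 moderate; 0.7 and above strong) → strong

Equivalently, for simple linear regression R² = r², so |r| = √0.8950 ≈ 0.9460.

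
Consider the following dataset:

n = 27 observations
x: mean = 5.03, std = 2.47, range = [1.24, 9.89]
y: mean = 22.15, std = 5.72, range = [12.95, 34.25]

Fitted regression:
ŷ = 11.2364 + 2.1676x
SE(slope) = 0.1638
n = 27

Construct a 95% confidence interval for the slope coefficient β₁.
The 95% CI for β₁ is (1.8303, 2.5049)

Confidence interval for the slope:

The 95% CI for β₁ is: β̂₁ ± t*(α/2, n-2) × SE(β̂₁)

Step 1: Find critical t-value
- Confidence level = 0.95
- Degrees of freedom = n - 2 = 27 - 2 = 25
- t*(α/2, 25) = 2.0595

Step 2: Calculate margin of error
Margin = 2.0595 × 0.1638 = 0.3373

Step 3: Construct interval
CI = 2.1676 ± 0.3373
CI = (1.8303, 2.5049)

Interpretation: We are 95% confident that the true slope β₁ lies between 1.8303 and 2.5049.
The interval does not include 0, suggesting a significant linear relationship.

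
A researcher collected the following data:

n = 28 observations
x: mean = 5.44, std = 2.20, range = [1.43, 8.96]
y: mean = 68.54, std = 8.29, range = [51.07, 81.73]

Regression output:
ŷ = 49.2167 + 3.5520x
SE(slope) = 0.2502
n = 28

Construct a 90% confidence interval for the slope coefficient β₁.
The 90% CI for β₁ is (3.1253, 3.9787)

Confidence interval for the slope:

The 90% CI for β₁ is: β̂₁ ± t*(α/2, n-2) × SE(β̂₁)

Step 1: Find critical t-value
- Confidence level = 0.9
- Degrees of freedom = n - 2 = 28 - 2 = 26
- t*(α/2, 26) = 1.7056

Step 2: Calculate margin of error
Margin = 1.7056 × 0.2502 = 0.4267

Step 3: Construct interval
CI = 3.5520 ± 0.4267
CI = (3.1253, 3.9787)

Interpretation: We are 90% confident that the true slope β₁ lies between 3.1253 and 3.9787.
Both endpoints are positive, so the data support a genuinely positive slope at this confidence level.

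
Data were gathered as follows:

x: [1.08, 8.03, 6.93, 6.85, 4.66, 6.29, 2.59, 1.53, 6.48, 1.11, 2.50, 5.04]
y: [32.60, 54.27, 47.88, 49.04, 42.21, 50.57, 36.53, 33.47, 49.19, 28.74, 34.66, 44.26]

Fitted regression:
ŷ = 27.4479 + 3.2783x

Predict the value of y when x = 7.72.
ŷ = 52.7564

To predict y for x = 7.72, substitute into the regression equation:

ŷ = 27.4479 + 3.2783 × 7.72
ŷ = 27.4479 + 25.3085
ŷ = 52.7564

This is a point prediction; actual observations scatter around it by roughly the residual standard deviation.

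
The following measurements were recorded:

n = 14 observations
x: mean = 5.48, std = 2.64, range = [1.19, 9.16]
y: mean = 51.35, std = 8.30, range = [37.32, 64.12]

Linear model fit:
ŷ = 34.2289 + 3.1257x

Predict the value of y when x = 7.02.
ŷ = 56.1713

Plug x = 7.02 into the fitted line:

ŷ = 34.2289 + 3.1257 × 7.02
ŷ = 34.2289 + 21.9424
ŷ = 56.1713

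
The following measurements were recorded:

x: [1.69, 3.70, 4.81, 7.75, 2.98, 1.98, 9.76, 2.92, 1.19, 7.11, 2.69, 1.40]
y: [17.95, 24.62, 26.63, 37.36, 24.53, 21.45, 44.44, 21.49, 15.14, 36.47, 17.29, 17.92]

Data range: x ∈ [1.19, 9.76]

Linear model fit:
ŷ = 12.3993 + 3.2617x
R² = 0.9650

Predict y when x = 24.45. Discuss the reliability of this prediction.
ŷ = 92.1479 (extrapolation — x = 24.45 lies outside [1.19, 9.76], so reliability is low).

Prediction calculation:
ŷ = 12.3993 + 3.2617 × 24.45
ŷ = 92.1479

Reliability:
- Data range: x ∈ [1.19, 9.76]
- Prediction point: x = 24.45 is 14.69 units above the observed range → this is EXTRAPOLATION, not interpolation

Why that matters here:
- Real relationships often flatten, saturate, or turn nonlinear at extremes
- The standard error of prediction grows with (x − x̄)², and x = 24.45 is far from x̄ = 4.00

The R² = 0.9650 only validates the fit within [1.19, 9.76]; treat ŷ = 92.1479 with caution.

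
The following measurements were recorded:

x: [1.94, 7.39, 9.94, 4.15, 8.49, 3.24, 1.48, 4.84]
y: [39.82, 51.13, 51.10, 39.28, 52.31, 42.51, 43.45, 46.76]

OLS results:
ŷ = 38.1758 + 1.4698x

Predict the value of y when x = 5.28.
ŷ = 45.9363

To predict y for x = 5.28, substitute into the regression equation:

ŷ = 38.1758 + 1.4698 × 5.28
ŷ = 38.1758 + 7.7605
ŷ = 45.9363

This is a point prediction; actual observations scatter around it by roughly the residual standard deviation.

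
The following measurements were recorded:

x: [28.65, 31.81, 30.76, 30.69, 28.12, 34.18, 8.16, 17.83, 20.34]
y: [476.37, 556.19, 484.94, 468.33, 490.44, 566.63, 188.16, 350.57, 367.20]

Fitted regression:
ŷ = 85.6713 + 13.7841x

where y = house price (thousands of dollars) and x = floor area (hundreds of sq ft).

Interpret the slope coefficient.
An increase of one hundred sq ft in floor area is associated with a 13.7841 thousand dollars increase in predicted house price.

The slope coefficient β₁ = 13.7841 represents the marginal effect of floor area on house price.

Interpretation:
- Floor area up by 1 hundred sq ft → predicted house price increases by 13.7841 thousand dollars
- The effect is assumed constant over the observed range of x (linearity)

The intercept β₀ = 85.6713 is the predicted house price when floor area = 0; since the smallest observed x is 8.16, this is an extrapolation and mainly anchors the line.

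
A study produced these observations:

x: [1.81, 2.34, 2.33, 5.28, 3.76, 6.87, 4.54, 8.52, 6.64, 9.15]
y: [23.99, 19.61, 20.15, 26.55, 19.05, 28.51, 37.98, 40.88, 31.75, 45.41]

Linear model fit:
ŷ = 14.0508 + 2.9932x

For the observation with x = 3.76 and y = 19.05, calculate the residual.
Residual = -6.2552

The residual is the difference between the actual value and the predicted value:

Residual = y - ŷ

Step 1: Calculate predicted value
ŷ = 14.0508 + 2.9932 × 3.76
ŷ = 25.3052

Step 2: Calculate residual
Residual = 19.05 - 25.3052
Residual = -6.2552

Interpretation: the model overestimates the actual value by 6.2552 at this point (negative residual → observation lies below the fitted line).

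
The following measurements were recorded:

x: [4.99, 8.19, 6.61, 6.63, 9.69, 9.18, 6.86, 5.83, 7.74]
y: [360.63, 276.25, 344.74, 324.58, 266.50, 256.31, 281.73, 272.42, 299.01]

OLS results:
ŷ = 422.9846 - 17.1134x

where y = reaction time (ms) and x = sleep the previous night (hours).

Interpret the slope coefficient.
An increase of one hour in sleep is associated with a 17.1134 ms decrease in predicted reaction time.

The slope coefficient β₁ = -17.1134 represents the marginal effect of sleep on reaction time.

Interpretation:
- Sleep up by 1 hour → predicted reaction time decreases by 17.1134 ms
- The effect is assumed constant over the observed range of x (linearity)
- The sign (−) gives the direction; the magnitude 17.1134 gives the size of the effect per hour

(β₀ = 422.9846 is the fitted value at x = 0 and is not part of the slope interpretation.)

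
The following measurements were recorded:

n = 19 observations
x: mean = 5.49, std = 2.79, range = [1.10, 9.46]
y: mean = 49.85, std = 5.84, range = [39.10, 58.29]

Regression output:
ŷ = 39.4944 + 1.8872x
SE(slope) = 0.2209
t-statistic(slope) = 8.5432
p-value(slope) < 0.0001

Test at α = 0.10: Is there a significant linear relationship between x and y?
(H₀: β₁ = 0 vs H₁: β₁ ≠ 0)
Reject H₀: p-value < 0.0001 < α = 0.10. The linear relationship is significant at the 10% level.

Hypothesis test for the slope coefficient:

H₀: β₁ = 0 (no linear relationship)
H₁: β₁ ≠ 0 (linear relationship exists)

Test statistic: t = β̂₁ / SE(β̂₁) = 1.8872 / 0.2209 = 8.5432

The p-value (<0.0001) is the probability, under H₀, of a t-statistic at least as extreme as |t| = 8.5432 (two-sided, df = n − 2 = 17).

Decision rule: reject H₀ if p-value < α.
p-value < 0.0001 < α = 0.10 → reject H₀.

At α = 0.10 the data do provide convincing evidence of a nonzero slope.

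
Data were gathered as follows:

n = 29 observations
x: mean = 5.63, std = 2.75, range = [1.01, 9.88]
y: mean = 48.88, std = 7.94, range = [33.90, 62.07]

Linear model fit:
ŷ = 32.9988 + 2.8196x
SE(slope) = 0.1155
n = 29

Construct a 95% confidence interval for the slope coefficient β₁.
The 95% CI for β₁ is (2.5826, 3.0566)

Confidence interval for the slope:

The 95% CI for β₁ is: β̂₁ ± t*(α/2, n-2) × SE(β̂₁)

Step 1: Find critical t-value
- Confidence level = 0.95
- Degrees of freedom = n - 2 = 29 - 2 = 27
- t*(α/2, 27) = 2.0518

Step 2: Calculate margin of error
Margin = 2.0518 × 0.1155 = 0.2370

Step 3: Construct interval
CI = 2.8196 ± 0.2370
CI = (2.5826, 3.0566)

Interpretation: We are 95% confident that the true slope β₁ lies between 2.5826 and 3.0566.
Both endpoints are positive, so the data support a genuinely positive slope at this confidence level.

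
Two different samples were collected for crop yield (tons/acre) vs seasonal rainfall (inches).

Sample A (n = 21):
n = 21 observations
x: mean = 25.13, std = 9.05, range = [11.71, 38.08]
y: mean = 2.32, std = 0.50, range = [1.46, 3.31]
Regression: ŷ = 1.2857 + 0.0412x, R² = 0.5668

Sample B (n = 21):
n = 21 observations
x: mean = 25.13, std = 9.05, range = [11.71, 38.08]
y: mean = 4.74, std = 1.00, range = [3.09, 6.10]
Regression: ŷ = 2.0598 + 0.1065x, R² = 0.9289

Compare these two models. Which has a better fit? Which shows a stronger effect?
Model B has the better fit (R² = 0.9289 vs 0.5668). Model B shows the stronger effect (|β₁| = 0.1065 vs 0.0412).

Model Comparison:

Fit — compare R²:
- Model A: R² = 0.5668 → 56.68% of variance in crop yield explained
- Model B: R² = 0.9289 → 92.89% of variance in crop yield explained
- 0.9289 > 0.5668 → Model B has the better fit

Effect size (slope magnitude):
- Model A: β₁ = 0.0412 → predicted crop yield rises 0.0412 tons/acre per additional inch of rainfall
- Model B: β₁ = 0.1065 → predicted crop yield rises 0.1065 tons/acre per additional inch of rainfall
- |0.0412| < |0.1065| → Model B shows the stronger marginal effect

Note: A steeper slope doesn't make a better model if the scatter around the line is large.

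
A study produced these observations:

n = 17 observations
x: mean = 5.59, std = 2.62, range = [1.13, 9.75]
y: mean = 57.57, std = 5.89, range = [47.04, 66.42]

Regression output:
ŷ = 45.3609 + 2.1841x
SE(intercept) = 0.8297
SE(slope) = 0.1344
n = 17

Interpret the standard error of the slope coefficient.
SE(β̂₁) = 0.1344 is the estimated standard deviation of the slope estimate across repeated samples; relative to β̂₁ = 2.1841 that is 6.2%, a precise estimate.

SE(β̂₁) = s / √Sxx, where s is the residual standard deviation and Sxx = Σ(x − x̄)². It is the yardstick for how far β̂₁ = 2.1841 could plausibly be from the true slope.

Relative precision:
- SE / |β̂₁| = 0.1344 / 2.1841 = 6.2%
- Rule of thumb (under 20%: precise; 20% to under 50%: moderately precise; 50% or more: imprecise) → precise

Link to the t-test: t = β̂₁ / SE(β̂₁) = 2.1841 / 0.1344 = 16.2507, the statistic for H₀: β₁ = 0.

What drives SE(β̂₁): wider spread of x values → smaller SE.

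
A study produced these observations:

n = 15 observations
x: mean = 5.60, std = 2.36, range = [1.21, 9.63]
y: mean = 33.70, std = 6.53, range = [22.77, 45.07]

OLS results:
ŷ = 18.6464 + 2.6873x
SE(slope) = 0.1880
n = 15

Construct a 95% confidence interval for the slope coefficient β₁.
The 95% CI for β₁ is (2.2811, 3.0935)

Confidence interval for the slope:

The 95% CI for β₁ is: β̂₁ ± t*(α/2, n-2) × SE(β̂₁)

Step 1: Find critical t-value
- Confidence level = 0.95
- Degrees of freedom = n - 2 = 15 - 2 = 13
- t*(α/2, 13) = 2.1604

Step 2: Calculate margin of error
Margin = 2.1604 × 0.1880 = 0.4062

Step 3: Construct interval
CI = 2.6873 ± 0.4062
CI = (2.2811, 3.0935)

Interpretation: each one-unit increase in x is associated with a change in mean y of between 2.2811 and 3.0935, with 95% confidence.
Since 0 is outside the interval, a two-sided test at α = 0.05 would reject H₀: β₁ = 0.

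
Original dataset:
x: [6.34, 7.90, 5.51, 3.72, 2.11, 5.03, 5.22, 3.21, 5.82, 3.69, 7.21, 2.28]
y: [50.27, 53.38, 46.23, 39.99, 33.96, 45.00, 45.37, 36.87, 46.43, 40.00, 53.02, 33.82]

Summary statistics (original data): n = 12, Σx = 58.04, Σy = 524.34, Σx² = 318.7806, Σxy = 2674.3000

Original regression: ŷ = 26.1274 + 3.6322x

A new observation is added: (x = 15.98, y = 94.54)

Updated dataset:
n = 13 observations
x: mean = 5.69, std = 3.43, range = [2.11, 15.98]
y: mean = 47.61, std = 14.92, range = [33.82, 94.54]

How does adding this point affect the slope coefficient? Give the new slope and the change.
The slope changes from 3.6322 to 4.3308 (change of +0.6986, or +19.2%).

The new point has HIGH LEVERAGE: x = 15.98 is far from the original mean x̄ = 58.04/12 ≈ 4.84 (original range [2.11, 7.90]).

Step 1: Update the sums with the new point (n goes from 12 to 13)
Σx  = 58.04 + 15.98 = 74.02
Σy  = 524.34 + 94.54 = 618.88
Σx² = 318.7806 + 15.98² = 318.7806 + 255.3604 = 574.1410
Σxy = 2674.3000 + 15.98×94.54 = 2674.3000 + 1510.7492 = 4185.0492

Step 2: Recompute the slope with b₁ = (nΣxy − ΣxΣy) / (nΣx² − (Σx)²)
Numerator   = 13×4185.0492 − 74.02×618.88 = 54405.6396 − 45809.4976 = 8596.1420
Denominator = 13×574.1410 − 74.02² = 7463.8330 − 5478.9604 = 1984.8726
b₁(new) = 8596.1420 / 1984.8726 = 4.3308

(Same formula on the original sums: (12×2674.3000 − 58.04×524.34) / (12×318.7806 − 58.04²) = 1658.9064 / 456.7256 = 3.6322, matching the given fit.)

Step 3: Change in slope
Δβ₁ = 4.3308 − 3.6322 = +0.6986
Relative change = +0.6986 / 3.6322 × 100% = +19.2%
→ the slope increases when the point is added.

A high-leverage point only changes the slope if it is off the original line; here y = 94.54 is above the original trend, so the slope increases.
In practice: investigate whether it comes from the same population as the rest of the sample; check such a point for data-entry or measurement error.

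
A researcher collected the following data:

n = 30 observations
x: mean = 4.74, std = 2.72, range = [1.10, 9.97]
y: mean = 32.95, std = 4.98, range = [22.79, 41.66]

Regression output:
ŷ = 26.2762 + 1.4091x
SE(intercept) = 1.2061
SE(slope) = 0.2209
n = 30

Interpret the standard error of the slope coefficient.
SE(slope) = 0.2209 measures the uncertainty in the estimated slope. The coefficient is estimated precisely (SE/|β̂₁| = 15.7%).

What SE measures:
- The standard error quantifies the sampling variability of the coefficient estimate
- It is the estimated standard deviation of β̂₁ across hypothetical repeated samples of the same size
- Smaller SE → more precise estimate

Relative precision:
- SE / |β̂₁| = 0.2209 / 1.4091 = 15.7%
- Rule of thumb (under 20%: precise; 20% to under 50%: moderately precise; 50% or more: imprecise) → precise

Link to the t-test: t = β̂₁ / SE(β̂₁) = 1.4091 / 0.2209 = 6.3789, the statistic for H₀: β₁ = 0.

What drives SE(β̂₁): more residual scatter → larger SE; larger n (here n = 30) → smaller SE.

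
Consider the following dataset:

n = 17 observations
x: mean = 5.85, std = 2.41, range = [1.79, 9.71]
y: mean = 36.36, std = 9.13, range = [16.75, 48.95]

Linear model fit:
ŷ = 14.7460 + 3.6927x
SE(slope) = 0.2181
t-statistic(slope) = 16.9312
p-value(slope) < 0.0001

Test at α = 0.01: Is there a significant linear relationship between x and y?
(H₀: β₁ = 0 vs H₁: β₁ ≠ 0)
Since p-value < 0.0001 < α = 0.01, reject H₀ — the slope is significantly different from 0.

Hypothesis test for the slope coefficient:

H₀: β₁ = 0 (no linear relationship)
H₁: β₁ ≠ 0 (linear relationship exists)

Test statistic: t = β̂₁ / SE(β̂₁) = 3.6927 / 0.2181 = 16.9312

p < 0.0001: how often a slope estimate this far from 0 (in SE units) would arise by chance if β₁ were truly 0.

Decision rule: reject H₀ if p-value < α.
p-value < 0.0001 < α = 0.01 → reject H₀.

There is sufficient evidence at the 1% significance level to conclude that a linear relationship exists between x and y.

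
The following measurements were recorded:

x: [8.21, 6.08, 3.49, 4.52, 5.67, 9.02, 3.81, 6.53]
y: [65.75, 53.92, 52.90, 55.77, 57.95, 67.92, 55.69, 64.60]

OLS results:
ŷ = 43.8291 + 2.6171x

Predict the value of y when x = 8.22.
ŷ = 65.3417

To predict y for x = 8.22, substitute into the regression equation:

ŷ = 43.8291 + 2.6171 × 8.22
ŷ = 43.8291 + 21.5126
ŷ = 65.3417

This is a point prediction; actual observations scatter around it by roughly the residual standard deviation.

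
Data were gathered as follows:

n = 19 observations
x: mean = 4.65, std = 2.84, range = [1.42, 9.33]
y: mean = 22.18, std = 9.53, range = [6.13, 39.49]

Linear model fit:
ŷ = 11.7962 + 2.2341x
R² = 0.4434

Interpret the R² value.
About 44.34% of the variability in y is accounted for by the regression on x (R² = 0.4434) — a moderate linear fit.

R² = 1 − SS_res/SS_tot compares the residual scatter to the total scatter of y about its mean.

Here R² = 0.4434:
- Explained: 44.34% of the variation in y
- Unexplained (residual): 100% − 44.34% = 55.66%
- Rule of thumb (below 0.3 weak; 0.3 to below 0.7 moderate; 0.7 and above strong) → moderate

Note: R² says nothing about causation, and a high R² does not by itself mean the linear form is appropriate — check the residuals.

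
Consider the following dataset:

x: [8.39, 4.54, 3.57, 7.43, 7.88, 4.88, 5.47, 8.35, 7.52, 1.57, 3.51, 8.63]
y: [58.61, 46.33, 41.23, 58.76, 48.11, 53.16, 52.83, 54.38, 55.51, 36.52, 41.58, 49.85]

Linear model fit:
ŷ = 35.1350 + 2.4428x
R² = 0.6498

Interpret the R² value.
About 64.98% of the variability in y is accounted for by the regression on x (R² = 0.6498) — a moderate linear fit.

The coefficient of determination R² is the fraction of the total variation in y that the fitted line accounts for.

Here R² = 0.6498:
- Explained: 64.98% of the variation in y
- Unexplained (residual): 100% − 64.98% = 35.02%
- Rule of thumb (below 0.3 weak; 0.3 to below 0.7 moderate; 0.7 and above strong) → moderate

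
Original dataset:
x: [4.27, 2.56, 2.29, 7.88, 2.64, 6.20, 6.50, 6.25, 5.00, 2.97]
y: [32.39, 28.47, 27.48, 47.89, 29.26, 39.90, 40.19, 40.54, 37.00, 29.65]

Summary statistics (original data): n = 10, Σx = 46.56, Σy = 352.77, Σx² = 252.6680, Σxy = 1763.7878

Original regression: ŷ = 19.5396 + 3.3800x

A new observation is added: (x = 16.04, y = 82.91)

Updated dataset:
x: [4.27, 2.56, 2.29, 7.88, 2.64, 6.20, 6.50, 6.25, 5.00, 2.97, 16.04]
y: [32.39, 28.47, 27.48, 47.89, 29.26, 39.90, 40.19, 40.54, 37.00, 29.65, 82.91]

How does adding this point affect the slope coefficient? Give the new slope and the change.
Adding the point moves β₁ from 3.3800 to 3.9964, i.e. it increases by 0.6164 (+18.2%).

x = 16.04 lies well outside the original x-range [2.29, 7.88] (x̄ ≈ 4.66), so this observation has high leverage and can move the slope substantially.

Step 1: Update the sums with the new point (n goes from 10 to 11)
Σx  = 46.56 + 16.04 = 62.60
Σy  = 352.77 + 82.91 = 435.68
Σx² = 252.6680 + 16.04² = 252.6680 + 257.2816 = 509.9496
Σxy = 1763.7878 + 16.04×82.91 = 1763.7878 + 1329.8764 = 3093.6642

Step 2: Recompute the slope with b₁ = (nΣxy − ΣxΣy) / (nΣx² − (Σx)²)
Numerator   = 11×3093.6642 − 62.60×435.68 = 34030.3062 − 27273.5680 = 6756.7382
Denominator = 11×509.9496 − 62.60² = 5609.4456 − 3918.7600 = 1690.6856
b₁(new) = 6756.7382 / 1690.6856 = 3.9964

(Same formula on the original sums: (10×1763.7878 − 46.56×352.77) / (10×252.6680 − 46.56²) = 1212.9068 / 358.8464 = 3.3800, matching the given fit.)

Step 3: Change in slope
Δβ₁ = 3.9964 − 3.3800 = +0.6164
Relative change = +0.6164 / 3.3800 × 100% = +18.2%
→ the slope increases when the point is added.

Because the point sits above the extension of the original line at a high-leverage x, it tilts the fit up.
In practice: refit with and without it and report both if conclusions differ; check such a point for data-entry or measurement error.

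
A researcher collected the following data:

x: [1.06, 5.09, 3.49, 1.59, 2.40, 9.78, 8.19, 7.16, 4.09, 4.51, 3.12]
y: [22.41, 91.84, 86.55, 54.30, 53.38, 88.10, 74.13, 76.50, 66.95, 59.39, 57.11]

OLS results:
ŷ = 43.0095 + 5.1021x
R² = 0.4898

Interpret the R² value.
The model explains 48.98% of the variance in y (R² = 0.4898), leaving 51.02% unexplained; the fit is moderate.

The coefficient of determination R² is the fraction of the total variation in y that the fitted line accounts for.

Here R² = 0.4898:
- Explained: 48.98% of the variation in y
- Unexplained (residual): 100% − 48.98% = 51.02%
- Rule of thumb (below 0.3 weak; 0.3 to below 0.7 moderate; 0.7 and above strong) → moderate

Note: R² says nothing about causation, and a high R² does not by itself mean the linear form is appropriate — check the residuals.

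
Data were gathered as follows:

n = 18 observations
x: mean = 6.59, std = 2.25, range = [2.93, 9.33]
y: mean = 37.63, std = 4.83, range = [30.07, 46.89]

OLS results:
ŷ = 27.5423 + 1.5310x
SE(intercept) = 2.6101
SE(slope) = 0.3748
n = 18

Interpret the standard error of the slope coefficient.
The slope 1.5310 is pinned down to within about ±0.3748 (one SE) by these data — relative uncertainty 24.5%, i.e. moderately precise.

What SE measures:
- The standard error quantifies the sampling variability of the coefficient estimate
- It is the estimated standard deviation of β̂₁ across hypothetical repeated samples of the same size
- Smaller SE → more precise estimate

Relative precision:
- SE / |β̂₁| = 0.3748 / 1.5310 = 24.5%
- Rule of thumb (under 20%: precise; 20% to under 50%: moderately precise; 50% or more: imprecise) → moderately precise

Link to interval estimation: a confidence interval for β₁ is β̂₁ ± t* × 0.3748, so SE sets the half-width per unit of t*.

What drives SE(β̂₁): wider spread of x values → smaller SE; more residual scatter → larger SE.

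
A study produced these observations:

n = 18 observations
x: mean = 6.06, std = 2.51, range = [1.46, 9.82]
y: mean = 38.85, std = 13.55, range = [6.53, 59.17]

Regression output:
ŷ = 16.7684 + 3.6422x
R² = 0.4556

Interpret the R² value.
About 45.56% of the variability in y is accounted for by the regression on x (R² = 0.4556) — a moderate linear fit.

The coefficient of determination R² is the fraction of the total variation in y that the fitted line accounts for.

Here R² = 0.4556:
- Explained: 45.56% of the variation in y
- Unexplained (residual): 100% − 45.56% = 54.44%
- Rule of thumb (below 0.3 weak; 0.3 to below 0.7 moderate; 0.7 and above strong) → moderate

Note: R² never decreases when predictors are added, so it should not be used alone to compare models of different size.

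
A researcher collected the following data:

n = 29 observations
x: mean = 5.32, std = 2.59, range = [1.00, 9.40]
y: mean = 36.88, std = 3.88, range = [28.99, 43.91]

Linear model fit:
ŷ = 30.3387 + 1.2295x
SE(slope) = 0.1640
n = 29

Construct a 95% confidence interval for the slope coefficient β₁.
The 95% CI for β₁ is (0.8930, 1.5660)

Confidence interval for the slope:

The 95% CI for β₁ is: β̂₁ ± t*(α/2, n-2) × SE(β̂₁)

Step 1: Find critical t-value
- Confidence level = 0.95
- Degrees of freedom = n - 2 = 29 - 2 = 27
- t*(α/2, 27) = 2.0518

Step 2: Calculate margin of error
Margin = 2.0518 × 0.1640 = 0.3365

Step 3: Construct interval
CI = 1.2295 ± 0.3365
CI = (0.8930, 1.5660)

Interpretation: intervals built this way capture the true β₁ in 95% of repeated samples; here the plausible range for the per-unit effect of x on y is 0.8930 to 1.5660.
Since 0 is outside the interval, a two-sided test at α = 0.05 would reject H₀: β₁ = 0.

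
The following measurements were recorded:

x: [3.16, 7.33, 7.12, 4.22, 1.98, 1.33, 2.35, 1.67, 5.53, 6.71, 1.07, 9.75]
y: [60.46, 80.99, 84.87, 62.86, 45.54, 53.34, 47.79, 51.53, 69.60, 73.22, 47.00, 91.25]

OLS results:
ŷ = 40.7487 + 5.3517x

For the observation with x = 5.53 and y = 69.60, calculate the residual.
Residual = -0.7436

The residual is the difference between the actual value and the predicted value:

Residual = y - ŷ

Step 1: Calculate predicted value
ŷ = 40.7487 + 5.3517 × 5.53
ŷ = 70.3436

Step 2: Calculate residual
Residual = 69.60 - 70.3436
Residual = -0.7436

Sign check: y < ŷ, so the point is below the line and the fit overestimates here.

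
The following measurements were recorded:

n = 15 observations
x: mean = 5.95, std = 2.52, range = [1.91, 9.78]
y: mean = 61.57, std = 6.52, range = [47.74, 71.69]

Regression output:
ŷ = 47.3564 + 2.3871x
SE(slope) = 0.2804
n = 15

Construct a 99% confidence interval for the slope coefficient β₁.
The 99% CI for β₁ is (1.5425, 3.2317)

Confidence interval for the slope:

The 99% CI for β₁ is: β̂₁ ± t*(α/2, n-2) × SE(β̂₁)

Step 1: Find critical t-value
- Confidence level = 0.99
- Degrees of freedom = n - 2 = 15 - 2 = 13
- t*(α/2, 13) = 3.0123

Step 2: Calculate margin of error
Margin = 3.0123 × 0.2804 = 0.8446

Step 3: Construct interval
CI = 2.3871 ± 0.8446
CI = (1.5425, 3.2317)

Interpretation: We are 99% confident that the true slope β₁ lies between 1.5425 and 3.2317.
Since 0 is outside the interval, a two-sided test at α = 0.01 would reject H₀: β₁ = 0.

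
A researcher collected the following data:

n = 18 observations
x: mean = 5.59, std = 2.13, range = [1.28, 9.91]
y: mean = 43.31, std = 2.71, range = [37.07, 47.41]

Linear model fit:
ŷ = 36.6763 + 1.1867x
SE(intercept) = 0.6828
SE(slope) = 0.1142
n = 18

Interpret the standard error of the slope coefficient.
The slope 1.1867 is pinned down to within about ±0.1142 (one SE) by these data — relative uncertainty 9.6%, i.e. precise.

SE(β̂₁) = s / √Sxx, where s is the residual standard deviation and Sxx = Σ(x − x̄)². It is the yardstick for how far β̂₁ = 1.1867 could plausibly be from the true slope.

Relative precision:
- SE / |β̂₁| = 0.1142 / 1.1867 = 9.6%
- Rule of thumb (under 20%: precise; 20% to under 50%: moderately precise; 50% or more: imprecise) → precise

Rough 95% range (±2 SE): 1.1867 ± 0.2284 → (0.9583, 1.4151).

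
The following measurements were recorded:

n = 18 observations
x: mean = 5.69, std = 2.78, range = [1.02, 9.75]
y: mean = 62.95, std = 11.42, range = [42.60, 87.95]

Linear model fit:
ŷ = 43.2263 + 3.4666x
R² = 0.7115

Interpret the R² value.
About 71.15% of the variability in y is accounted for by the regression on x (R² = 0.7115) — a strong linear fit.

R² = 1 − SS_res/SS_tot compares the residual scatter to the total scatter of y about its mean.

Here R² = 0.7115:
- Explained: 71.15% of the variation in y
- Unexplained (residual): 100% − 71.15% = 28.85%
- Rule of thumb (below 0.3 weak; 0.3 to below 0.7 moderate; 0.7 and above strong) → strong

Calculation: R² = 1 − (SS_res / SS_tot), where SS_res is the sum of squared residuals and SS_tot the total sum of squares.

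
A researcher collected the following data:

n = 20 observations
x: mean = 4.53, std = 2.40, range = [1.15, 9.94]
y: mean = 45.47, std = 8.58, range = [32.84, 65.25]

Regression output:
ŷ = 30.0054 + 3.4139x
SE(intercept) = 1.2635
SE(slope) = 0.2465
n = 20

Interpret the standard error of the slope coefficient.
SE(slope) = 0.2465 measures the uncertainty in the estimated slope. The coefficient is estimated precisely (SE/|β̂₁| = 7.2%).

SE(β̂₁) = 0.2465 says: if we drew many samples of n = 20 from the same population and refit each time, the fitted slopes would scatter with a standard deviation of roughly 0.2465 around the true β₁.

Relative precision:
- SE / |β̂₁| = 0.2465 / 3.4139 = 7.2%
- Rule of thumb (under 20%: precise; 20% to under 50%: moderately precise; 50% or more: imprecise) → precise

Link to interval estimation: a confidence interval for β₁ is β̂₁ ± t* × 0.2465, so SE sets the half-width per unit of t*.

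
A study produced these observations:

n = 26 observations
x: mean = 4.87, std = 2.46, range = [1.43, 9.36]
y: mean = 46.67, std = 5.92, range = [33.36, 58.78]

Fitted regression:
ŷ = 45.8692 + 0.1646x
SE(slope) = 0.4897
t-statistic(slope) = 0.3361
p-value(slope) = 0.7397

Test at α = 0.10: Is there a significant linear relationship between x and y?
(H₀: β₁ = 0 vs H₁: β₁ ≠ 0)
Since p-value = 0.7397 ≥ α = 0.10, fail to reject H₀ — the slope is not significantly different from 0.

Hypothesis test for the slope coefficient:

H₀: β₁ = 0 (no linear relationship)
H₁: β₁ ≠ 0 (linear relationship exists)

Test statistic: t = β̂₁ / SE(β̂₁) = 0.1646 / 0.4897 = 0.3361

With df = 24, the two-sided p-value for |t| = 0.3361 is 0.7397.

Decision rule: reject H₀ if p-value < α.
p-value = 0.7397 ≥ α = 0.10 → fail to reject H₀.

Conclusion: the linear association between x and y is not significant at the 10% level.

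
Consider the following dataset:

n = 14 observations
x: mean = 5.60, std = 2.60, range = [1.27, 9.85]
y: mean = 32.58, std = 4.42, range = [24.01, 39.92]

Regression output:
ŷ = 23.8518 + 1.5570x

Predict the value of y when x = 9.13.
ŷ = 38.0672

x = 9.13 lies inside the observed range [1.27, 9.85], so the fitted equation applies directly:

ŷ = 23.8518 + 1.5570 × 9.13
ŷ = 23.8518 + 14.2154
ŷ = 38.0672

This is the fitted mean response at that x — an individual observation would come with a wider prediction interval.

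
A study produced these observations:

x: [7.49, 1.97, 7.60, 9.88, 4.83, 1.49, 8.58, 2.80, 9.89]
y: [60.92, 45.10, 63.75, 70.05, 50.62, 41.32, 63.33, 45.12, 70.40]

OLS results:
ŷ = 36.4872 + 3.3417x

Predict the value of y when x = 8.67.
ŷ = 65.4597

To predict y for x = 8.67, substitute into the regression equation:

ŷ = 36.4872 + 3.3417 × 8.67
ŷ = 36.4872 + 28.9725
ŷ = 65.4597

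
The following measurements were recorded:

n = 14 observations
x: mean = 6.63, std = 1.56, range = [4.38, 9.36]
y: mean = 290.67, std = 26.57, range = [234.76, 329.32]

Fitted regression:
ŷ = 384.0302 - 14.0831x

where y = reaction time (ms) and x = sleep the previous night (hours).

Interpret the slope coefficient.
An increase of one hour in sleep is associated with a 14.0831 ms decrease in predicted reaction time.

The slope coefficient β₁ = -14.0831 represents the marginal effect of sleep on reaction time.

Interpretation:
- Sleep up by 1 hour → predicted reaction time decreases by 14.0831 ms
- This is a linear approximation: the same per-unit change is assumed across the whole observed x range

(β₀ = 384.0302 is the fitted value at x = 0 and is not part of the slope interpretation.)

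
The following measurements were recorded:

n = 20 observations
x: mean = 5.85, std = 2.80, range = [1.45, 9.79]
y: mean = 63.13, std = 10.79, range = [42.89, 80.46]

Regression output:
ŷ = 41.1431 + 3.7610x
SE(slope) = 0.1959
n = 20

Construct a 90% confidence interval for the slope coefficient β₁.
The 90% CI for β₁ is (3.4213, 4.1007)

Confidence interval for the slope:

The 90% CI for β₁ is: β̂₁ ± t*(α/2, n-2) × SE(β̂₁)

Step 1: Find critical t-value
- Confidence level = 0.9
- Degrees of freedom = n - 2 = 20 - 2 = 18
- t*(α/2, 18) = 1.7341

Step 2: Calculate margin of error
Margin = 1.7341 × 0.1959 = 0.3397

Step 3: Construct interval
CI = 3.7610 ± 0.3397
CI = (3.4213, 4.1007)

Interpretation: intervals built this way capture the true β₁ in 90% of repeated samples; here the plausible range for the per-unit effect of x on y is 3.4213 to 4.1007.
The interval does not include 0, suggesting a significant linear relationship.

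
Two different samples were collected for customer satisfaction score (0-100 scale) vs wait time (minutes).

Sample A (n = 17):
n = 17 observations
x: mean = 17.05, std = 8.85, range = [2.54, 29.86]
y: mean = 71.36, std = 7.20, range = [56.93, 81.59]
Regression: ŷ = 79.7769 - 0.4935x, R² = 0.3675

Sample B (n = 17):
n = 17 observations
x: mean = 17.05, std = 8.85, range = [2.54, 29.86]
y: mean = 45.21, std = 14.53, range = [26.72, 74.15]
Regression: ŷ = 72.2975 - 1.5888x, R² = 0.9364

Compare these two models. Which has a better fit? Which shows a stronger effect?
Model B has the better fit (R² = 0.9364 vs 0.3675). Model B shows the stronger effect (|β₁| = 1.5888 vs 0.4935).

Model Comparison:

Fit — compare R²:
- Model A: R² = 0.3675 → 36.75% of variance in satisfaction score explained
- Model B: R² = 0.9364 → 93.64% of variance in satisfaction score explained
- 0.9364 > 0.3675 → Model B has the better fit

Which has the larger per-minute effect? (|β₁|)
- Model A: β₁ = -0.4935 → predicted satisfaction score falls 0.4935 points per additional minute of wait time
- Model B: β₁ = -1.5888 → predicted satisfaction score falls 1.5888 points per additional minute of wait time
- |-0.4935| < |-1.5888| → Model B shows the stronger marginal effect

Notes:
- A better fit (higher R²) doesn't necessarily mean a more important relationship.
- A steeper slope doesn't make a better model if the scatter around the line is large.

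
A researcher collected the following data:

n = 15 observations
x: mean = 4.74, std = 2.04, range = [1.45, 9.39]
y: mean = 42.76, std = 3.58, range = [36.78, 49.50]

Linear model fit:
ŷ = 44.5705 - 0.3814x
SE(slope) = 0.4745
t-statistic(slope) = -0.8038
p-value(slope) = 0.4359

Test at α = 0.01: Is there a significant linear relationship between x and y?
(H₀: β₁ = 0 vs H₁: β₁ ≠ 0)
p-value = 0.4359 ≥ α = 0.01, so we fail to reject H₀. The relationship is not significant.

Hypothesis test for the slope coefficient:

H₀: β₁ = 0 (no linear relationship)
H₁: β₁ ≠ 0 (linear relationship exists)

Test statistic: t = β̂₁ / SE(β̂₁) = -0.3814 / 0.4745 = -0.8038

With df = 13, the two-sided p-value for |t| = 0.8038 is 0.4359.

Decision rule: reject H₀ if p-value < α.
p-value = 0.4359 ≥ α = 0.01 → fail to reject H₀.

At α = 0.01 the data do not provide convincing evidence of a nonzero slope.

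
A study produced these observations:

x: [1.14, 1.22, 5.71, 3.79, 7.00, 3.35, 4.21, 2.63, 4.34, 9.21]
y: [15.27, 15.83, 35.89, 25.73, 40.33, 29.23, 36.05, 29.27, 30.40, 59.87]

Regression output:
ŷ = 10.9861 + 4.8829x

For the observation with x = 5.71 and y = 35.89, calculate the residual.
Residual = -2.9775

The residual is the difference between the actual value and the predicted value:

Residual = y - ŷ

Step 1: Calculate predicted value
ŷ = 10.9861 + 4.8829 × 5.71
ŷ = 38.8675

Step 2: Calculate residual
Residual = 35.89 - 38.8675
Residual = -2.9775

Sign check: y < ŷ, so the point is below the line and the fit overestimates here.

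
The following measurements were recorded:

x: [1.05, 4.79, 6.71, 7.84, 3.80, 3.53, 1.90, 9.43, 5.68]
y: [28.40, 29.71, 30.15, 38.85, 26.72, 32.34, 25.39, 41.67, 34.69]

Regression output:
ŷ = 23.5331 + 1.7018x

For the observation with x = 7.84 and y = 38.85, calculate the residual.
Residual = 1.9748

The residual is the difference between the actual value and the predicted value:

Residual = y - ŷ

Step 1: Calculate predicted value
ŷ = 23.5331 + 1.7018 × 7.84
ŷ = 36.8752

Step 2: Calculate residual
Residual = 38.85 - 36.8752
Residual = 1.9748

Interpretation: the model underestimates the actual value by 1.9748 at this point (positive residual → observation lies above the fitted line).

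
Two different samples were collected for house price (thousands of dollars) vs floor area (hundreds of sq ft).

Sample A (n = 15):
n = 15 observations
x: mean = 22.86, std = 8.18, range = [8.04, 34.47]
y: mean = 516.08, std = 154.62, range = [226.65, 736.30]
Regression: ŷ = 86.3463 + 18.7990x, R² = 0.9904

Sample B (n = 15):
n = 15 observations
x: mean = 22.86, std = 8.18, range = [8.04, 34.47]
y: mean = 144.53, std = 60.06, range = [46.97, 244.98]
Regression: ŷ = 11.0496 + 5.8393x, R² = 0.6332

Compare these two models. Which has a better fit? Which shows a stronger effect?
Model A has the better fit (R² = 0.9904 vs 0.6332). Model A shows the stronger effect (|β₁| = 18.7990 vs 5.8393).

Model Comparison:

Goodness of fit (R²):
- Model A: R² = 0.9904 → 99.04% of variance in house price explained
- Model B: R² = 0.6332 → 63.32% of variance in house price explained
- 0.9904 > 0.6332 → Model A has the better fit

Effect size (slope magnitude):
- Model A: β₁ = 18.7990 → predicted house price rises 18.7990 thousand dollars per additional hundred sq ft of floor area
- Model B: β₁ = 5.8393 → predicted house price rises 5.8393 thousand dollars per additional hundred sq ft of floor area
- |18.7990| > |5.8393| → Model A shows the stronger marginal effect

Notes:
- The two samples could reflect different populations, time periods, or measurement quality.
- A better fit (higher R²) doesn't necessarily mean a more important relationship.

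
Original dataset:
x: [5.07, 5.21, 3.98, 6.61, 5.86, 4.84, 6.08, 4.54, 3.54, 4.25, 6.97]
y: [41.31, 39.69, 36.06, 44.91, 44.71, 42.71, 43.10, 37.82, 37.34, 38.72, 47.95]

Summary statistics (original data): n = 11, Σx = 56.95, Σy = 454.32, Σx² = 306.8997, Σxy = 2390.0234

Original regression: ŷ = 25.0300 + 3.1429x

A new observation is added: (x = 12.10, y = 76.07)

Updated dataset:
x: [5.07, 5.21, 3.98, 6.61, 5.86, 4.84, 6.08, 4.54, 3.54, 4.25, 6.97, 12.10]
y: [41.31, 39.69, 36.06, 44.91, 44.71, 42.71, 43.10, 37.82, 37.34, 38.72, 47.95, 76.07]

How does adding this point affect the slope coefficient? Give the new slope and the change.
Adding the point moves β₁ from 3.1429 to 4.6177, i.e. it increases by 1.4748 (+46.9%).

The new point has HIGH LEVERAGE: x = 12.10 is far from the original mean x̄ = 56.95/11 ≈ 5.18 (original range [3.54, 6.97]).

Step 1: Update the sums with the new point (n goes from 11 to 12)
Σx  = 56.95 + 12.10 = 69.05
Σy  = 454.32 + 76.07 = 530.39
Σx² = 306.8997 + 12.10² = 306.8997 + 146.4100 = 453.3097
Σxy = 2390.0234 + 12.10×76.07 = 2390.0234 + 920.4470 = 3310.4704

Step 2: Recompute the slope with b₁ = (nΣxy − ΣxΣy) / (nΣx² − (Σx)²)
Numerator   = 12×3310.4704 − 69.05×530.39 = 39725.6448 − 36623.4295 = 3102.2153
Denominator = 12×453.3097 − 69.05² = 5439.7164 − 4767.9025 = 671.8139
b₁(new) = 3102.2153 / 671.8139 = 4.6177

(Same formula on the original sums: (11×2390.0234 − 56.95×454.32) / (11×306.8997 − 56.95²) = 416.7334 / 132.5942 = 3.1429, matching the given fit.)

Step 3: Change in slope
Δβ₁ = 4.6177 − 3.1429 = +1.4748
Relative change = +1.4748 / 3.1429 × 100% = +46.9%
→ the slope increases when the point is added.

A high-leverage point only changes the slope if it is off the original line; here y = 76.07 is above the original trend, so the slope increases.
In practice: investigate whether it comes from the same population as the rest of the sample.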